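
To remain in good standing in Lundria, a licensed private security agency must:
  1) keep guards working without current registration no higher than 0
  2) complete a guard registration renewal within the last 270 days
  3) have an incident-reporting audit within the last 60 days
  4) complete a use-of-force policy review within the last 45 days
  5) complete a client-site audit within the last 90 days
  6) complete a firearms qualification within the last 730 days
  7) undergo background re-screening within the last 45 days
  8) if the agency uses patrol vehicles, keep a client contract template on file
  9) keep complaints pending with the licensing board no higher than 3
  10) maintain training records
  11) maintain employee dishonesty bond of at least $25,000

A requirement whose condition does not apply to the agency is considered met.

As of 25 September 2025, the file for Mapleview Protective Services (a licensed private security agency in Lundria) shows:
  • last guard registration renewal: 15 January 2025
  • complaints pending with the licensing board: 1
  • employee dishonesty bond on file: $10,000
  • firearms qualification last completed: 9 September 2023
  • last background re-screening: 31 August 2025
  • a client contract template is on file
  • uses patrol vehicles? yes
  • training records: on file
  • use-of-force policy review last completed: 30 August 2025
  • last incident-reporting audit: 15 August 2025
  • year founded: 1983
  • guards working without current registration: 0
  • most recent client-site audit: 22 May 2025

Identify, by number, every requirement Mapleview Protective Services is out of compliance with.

5, 6, 11

1. guards working without current registration 0 ≤ 0 → met
2. guard registration renewal 253 days ago vs limit 270 → met
3. incident-reporting audit 41 days ago vs limit 60 → met
4. use-of-force policy review 26 days ago vs limit 45 → met
5. client-site audit 126 days ago vs limit 90 → not met
6. firearms qualification 747 days ago vs limit 730 → not met
7. background re-screening 25 days ago vs limit 45 → met
8. condition 'uses patrol vehicles' holds; client contract template present → met
9. complaints pending with the licensing board 1 ≤ 3 → met
10. training records present → met
11. employee dishonesty bond $10,000 < $25,000 → not met
Not met: 5, 6, 11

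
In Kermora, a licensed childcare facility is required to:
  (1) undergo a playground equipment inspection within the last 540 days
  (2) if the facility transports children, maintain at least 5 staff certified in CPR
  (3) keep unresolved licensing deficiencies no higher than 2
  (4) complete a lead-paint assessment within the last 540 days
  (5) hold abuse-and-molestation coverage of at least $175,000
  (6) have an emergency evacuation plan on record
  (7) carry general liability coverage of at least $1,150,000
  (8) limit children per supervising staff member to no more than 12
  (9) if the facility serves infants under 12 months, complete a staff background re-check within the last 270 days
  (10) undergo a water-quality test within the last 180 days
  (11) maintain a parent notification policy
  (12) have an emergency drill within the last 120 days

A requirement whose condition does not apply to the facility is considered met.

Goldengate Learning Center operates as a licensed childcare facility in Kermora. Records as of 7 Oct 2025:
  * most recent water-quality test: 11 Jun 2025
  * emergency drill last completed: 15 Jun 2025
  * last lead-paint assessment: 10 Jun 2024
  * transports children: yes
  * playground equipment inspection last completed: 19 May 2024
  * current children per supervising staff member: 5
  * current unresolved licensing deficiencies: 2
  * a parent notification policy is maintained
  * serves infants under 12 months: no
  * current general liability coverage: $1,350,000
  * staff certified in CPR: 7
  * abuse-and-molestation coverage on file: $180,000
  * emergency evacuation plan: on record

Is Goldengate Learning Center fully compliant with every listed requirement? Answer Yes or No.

1. playground equipment inspection 506 days ago vs limit 540 → met
2. condition 'transports children' holds; staff certified in CPR 7 ≥ 5 → met
3. unresolved licensing deficiencies 2 ≤ 2 → met
4. lead-paint assessment 484 days ago vs limit 540 → met
5. abuse-and-molestation coverage $180,000 ≥ $175,000 → met
6. emergency evacuation plan present → met
7. general liability coverage $1,350,000 ≥ $1,150,000 → met
8. children per supervising staff member 5 ≤ 12 → met
9. condition 'serves infants under 12 months' does not hold → requirement n/a → met
10. water-quality test 118 days ago vs limit 180 → met
11. parent notification policy present → met
12. emergency drill 114 days ago vs limit 120 → met
All met.

Yes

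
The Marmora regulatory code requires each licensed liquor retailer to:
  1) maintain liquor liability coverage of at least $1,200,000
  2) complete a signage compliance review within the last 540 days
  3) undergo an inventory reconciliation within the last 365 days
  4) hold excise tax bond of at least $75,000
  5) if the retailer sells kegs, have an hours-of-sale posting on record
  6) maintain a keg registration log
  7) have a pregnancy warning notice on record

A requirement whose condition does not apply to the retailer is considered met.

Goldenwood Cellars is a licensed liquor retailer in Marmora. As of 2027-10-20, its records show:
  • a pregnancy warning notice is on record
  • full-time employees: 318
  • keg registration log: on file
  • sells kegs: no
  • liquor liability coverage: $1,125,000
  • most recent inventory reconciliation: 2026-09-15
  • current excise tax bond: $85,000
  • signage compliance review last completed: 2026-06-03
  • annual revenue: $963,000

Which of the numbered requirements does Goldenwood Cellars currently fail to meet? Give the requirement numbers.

1. liquor liability coverage $1,125,000 < $1,200,000 → not met
2. signage compliance review 504 days ago vs limit 540 → met
3. inventory reconciliation 400 days ago vs limit 365 → not met
4. excise tax bond $85,000 ≥ $75,000 → met
5. condition 'sells kegs' does not hold → requirement n/a → met
6. keg registration log present → met
7. pregnancy warning notice present → met
Not met: 1, 3

1, 3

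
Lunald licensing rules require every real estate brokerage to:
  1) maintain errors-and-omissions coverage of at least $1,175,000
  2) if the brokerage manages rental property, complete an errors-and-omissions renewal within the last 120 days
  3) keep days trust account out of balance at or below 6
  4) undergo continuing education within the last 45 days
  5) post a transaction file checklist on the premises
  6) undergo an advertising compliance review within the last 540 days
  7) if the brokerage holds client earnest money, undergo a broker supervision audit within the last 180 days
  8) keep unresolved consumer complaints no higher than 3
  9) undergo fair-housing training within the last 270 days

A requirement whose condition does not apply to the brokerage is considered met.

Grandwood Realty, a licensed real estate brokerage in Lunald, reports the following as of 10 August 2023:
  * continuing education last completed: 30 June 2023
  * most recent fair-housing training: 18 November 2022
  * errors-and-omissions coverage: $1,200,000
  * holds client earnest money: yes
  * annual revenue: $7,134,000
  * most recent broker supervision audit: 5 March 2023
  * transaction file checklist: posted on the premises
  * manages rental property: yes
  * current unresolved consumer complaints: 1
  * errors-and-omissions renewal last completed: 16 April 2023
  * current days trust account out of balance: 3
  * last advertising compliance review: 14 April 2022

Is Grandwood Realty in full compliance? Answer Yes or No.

1. errors-and-omissions coverage $1,200,000 ≥ $1,175,000 → met
2. condition 'manages rental property' holds; errors-and-omissions renewal 116 days ago vs limit 120 → met
3. days trust account out of balance 3 ≤ 6 → met
4. continuing education 41 days ago vs limit 45 → met
5. transaction file checklist present → met
6. advertising compliance review 483 days ago vs limit 540 → met
7. condition 'holds client earnest money' holds; broker supervision audit 158 days ago vs limit 180 → met
8. unresolved consumer complaints 1 ≤ 3 → met
9. fair-housing training 265 days ago vs limit 270 → met
All met.

Yes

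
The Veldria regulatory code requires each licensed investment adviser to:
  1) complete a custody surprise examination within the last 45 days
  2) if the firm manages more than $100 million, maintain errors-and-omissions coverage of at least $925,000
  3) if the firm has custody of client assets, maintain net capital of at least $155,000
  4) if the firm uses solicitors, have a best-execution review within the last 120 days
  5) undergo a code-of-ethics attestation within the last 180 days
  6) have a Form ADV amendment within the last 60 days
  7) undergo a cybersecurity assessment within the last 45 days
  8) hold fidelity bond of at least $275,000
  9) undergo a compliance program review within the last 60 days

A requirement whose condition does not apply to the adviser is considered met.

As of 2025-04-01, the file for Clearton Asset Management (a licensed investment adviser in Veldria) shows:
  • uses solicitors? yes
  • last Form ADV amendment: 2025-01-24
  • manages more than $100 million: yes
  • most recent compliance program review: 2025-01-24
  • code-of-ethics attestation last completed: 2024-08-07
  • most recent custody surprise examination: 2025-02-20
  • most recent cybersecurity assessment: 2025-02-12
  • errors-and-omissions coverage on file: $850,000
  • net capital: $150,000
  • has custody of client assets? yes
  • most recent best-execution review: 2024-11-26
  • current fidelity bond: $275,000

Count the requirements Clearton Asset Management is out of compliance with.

1. custody surprise examination 40 days ago vs limit 45 → met
2. condition 'manages more than $100 million' holds; errors-and-omissions coverage $850,000 < $925,000 → not met
3. condition 'has custody of client assets' holds; net capital $150,000 < $155,000 → not met
4. condition 'uses solicitors' holds; best-execution review 126 days ago vs limit 120 → not met
5. code-of-ethics attestation 237 days ago vs limit 180 → not met
6. Form ADV amendment 67 days ago vs limit 60 → not met
7. cybersecurity assessment 48 days ago vs limit 45 → not met
8. fidelity bond $275,000 ≥ $275,000 → met
9. compliance program review 67 days ago vs limit 60 → not met
Not met: 7 of 9

7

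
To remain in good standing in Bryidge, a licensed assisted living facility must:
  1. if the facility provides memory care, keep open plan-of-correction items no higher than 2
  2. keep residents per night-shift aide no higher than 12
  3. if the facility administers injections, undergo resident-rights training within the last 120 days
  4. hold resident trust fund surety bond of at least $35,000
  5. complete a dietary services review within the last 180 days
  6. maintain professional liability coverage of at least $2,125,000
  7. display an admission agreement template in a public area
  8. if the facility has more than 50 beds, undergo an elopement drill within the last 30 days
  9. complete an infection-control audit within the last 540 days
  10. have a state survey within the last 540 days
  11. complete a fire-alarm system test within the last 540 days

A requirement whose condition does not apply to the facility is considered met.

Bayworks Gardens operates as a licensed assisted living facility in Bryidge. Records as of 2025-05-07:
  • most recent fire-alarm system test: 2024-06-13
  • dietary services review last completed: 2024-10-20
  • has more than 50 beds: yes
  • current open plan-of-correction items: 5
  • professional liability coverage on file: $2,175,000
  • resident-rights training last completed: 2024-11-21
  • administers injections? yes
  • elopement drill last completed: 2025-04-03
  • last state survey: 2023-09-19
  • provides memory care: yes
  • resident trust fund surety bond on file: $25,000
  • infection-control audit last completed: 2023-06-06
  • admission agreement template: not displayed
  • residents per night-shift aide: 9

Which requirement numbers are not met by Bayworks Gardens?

1. condition 'provides memory care' holds; open plan-of-correction items 5 > 2 → not met
2. residents per night-shift aide 9 ≤ 12 → met
3. condition 'administers injections' holds; resident-rights training 167 days ago vs limit 120 → not met
4. resident trust fund surety bond $25,000 < $35,000 → not met
5. dietary services review 199 days ago vs limit 180 → not met
6. professional liability coverage $2,175,000 ≥ $2,125,000 → met
7. admission agreement template absent → not met
8. condition 'has more than 50 beds' holds; elopement drill 34 days ago vs limit 30 → not met
9. infection-control audit 701 days ago vs limit 540 → not met
10. state survey 596 days ago vs limit 540 → not met
11. fire-alarm system test 328 days ago vs limit 540 → met
Not met: 1, 3, 4, 5, 7, 8, 9, 10

1, 3, 4, 5, 7, 8, 9, 10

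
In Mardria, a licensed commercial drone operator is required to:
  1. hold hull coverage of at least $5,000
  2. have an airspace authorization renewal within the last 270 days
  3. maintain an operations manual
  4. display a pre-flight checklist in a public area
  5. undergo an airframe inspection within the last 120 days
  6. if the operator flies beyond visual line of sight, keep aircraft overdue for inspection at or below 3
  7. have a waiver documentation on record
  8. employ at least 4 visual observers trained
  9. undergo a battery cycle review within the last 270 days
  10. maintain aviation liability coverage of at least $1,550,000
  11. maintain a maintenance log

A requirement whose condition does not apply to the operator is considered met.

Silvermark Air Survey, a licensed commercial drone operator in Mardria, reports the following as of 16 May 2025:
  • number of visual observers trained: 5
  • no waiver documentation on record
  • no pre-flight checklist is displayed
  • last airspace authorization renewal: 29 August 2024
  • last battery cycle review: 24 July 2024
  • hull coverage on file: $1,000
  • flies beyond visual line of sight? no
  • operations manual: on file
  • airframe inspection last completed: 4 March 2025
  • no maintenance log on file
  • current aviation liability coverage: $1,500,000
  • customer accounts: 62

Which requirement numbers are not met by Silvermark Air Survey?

1, 4, 7, 9, 10, 11

1. hull coverage $1,000 < $5,000 → not met
2. airspace authorization renewal 260 days ago vs limit 270 → met
3. operations manual present → met
4. pre-flight checklist absent → not met
5. airframe inspection 73 days ago vs limit 120 → met
6. condition 'flies beyond visual line of sight' does not hold → requirement n/a → met
7. waiver documentation absent → not met
8. visual observers trained 5 ≥ 4 → met
9. battery cycle review 296 days ago vs limit 270 → not met
10. aviation liability coverage $1,500,000 < $1,550,000 → not met
11. maintenance log absent → not met
Not met: 1, 4, 7, 9, 10, 11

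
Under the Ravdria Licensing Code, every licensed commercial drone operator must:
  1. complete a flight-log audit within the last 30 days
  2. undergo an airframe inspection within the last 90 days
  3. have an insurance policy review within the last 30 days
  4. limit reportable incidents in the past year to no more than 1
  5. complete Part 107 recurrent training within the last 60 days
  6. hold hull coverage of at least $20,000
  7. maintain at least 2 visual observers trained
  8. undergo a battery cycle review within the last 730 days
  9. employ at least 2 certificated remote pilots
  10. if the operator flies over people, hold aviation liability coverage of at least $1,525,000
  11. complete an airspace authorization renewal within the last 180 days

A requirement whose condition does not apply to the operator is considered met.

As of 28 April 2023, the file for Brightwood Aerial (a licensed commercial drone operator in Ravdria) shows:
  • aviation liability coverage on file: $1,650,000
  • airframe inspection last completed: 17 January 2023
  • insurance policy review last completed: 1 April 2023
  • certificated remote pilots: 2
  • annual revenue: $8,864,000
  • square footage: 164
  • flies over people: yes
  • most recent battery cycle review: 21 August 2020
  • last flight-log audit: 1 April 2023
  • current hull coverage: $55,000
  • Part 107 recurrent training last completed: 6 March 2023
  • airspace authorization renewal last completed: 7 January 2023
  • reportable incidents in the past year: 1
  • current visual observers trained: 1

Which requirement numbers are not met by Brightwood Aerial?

1. flight-log audit 27 days ago vs limit 30 → met
2. airframe inspection 101 days ago vs limit 90 → not met
3. insurance policy review 27 days ago vs limit 30 → met
4. reportable incidents in the past year 1 ≤ 1 → met
5. Part 107 recurrent training 53 days ago vs limit 60 → met
6. hull coverage $55,000 ≥ $20,000 → met
7. visual observers trained 1 < 2 → not met
8. battery cycle review 980 days ago vs limit 730 → not met
9. certificated remote pilots 2 ≥ 2 → met
10. condition 'flies over people' holds; aviation liability coverage $1,650,000 ≥ $1,525,000 → met
11. airspace authorization renewal 111 days ago vs limit 180 → met
Not met: 2, 7, 8

2, 7, 8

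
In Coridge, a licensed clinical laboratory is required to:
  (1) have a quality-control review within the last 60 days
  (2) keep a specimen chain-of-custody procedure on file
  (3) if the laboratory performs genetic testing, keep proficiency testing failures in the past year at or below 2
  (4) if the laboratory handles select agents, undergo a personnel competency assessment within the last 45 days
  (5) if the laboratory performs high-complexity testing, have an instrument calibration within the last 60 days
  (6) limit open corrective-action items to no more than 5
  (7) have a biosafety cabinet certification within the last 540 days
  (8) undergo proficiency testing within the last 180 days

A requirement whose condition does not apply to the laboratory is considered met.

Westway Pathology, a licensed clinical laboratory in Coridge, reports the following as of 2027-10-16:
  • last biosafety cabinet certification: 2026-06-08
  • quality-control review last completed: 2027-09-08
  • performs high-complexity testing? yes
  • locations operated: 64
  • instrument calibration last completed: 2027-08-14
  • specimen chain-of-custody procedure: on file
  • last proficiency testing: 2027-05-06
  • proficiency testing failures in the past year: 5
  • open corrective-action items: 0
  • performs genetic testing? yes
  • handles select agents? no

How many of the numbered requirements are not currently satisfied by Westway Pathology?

1. quality-control review 38 days ago vs limit 60 → met
2. specimen chain-of-custody procedure present → met
3. condition 'performs genetic testing' holds; proficiency testing failures in the past year 5 > 2 → not met
4. condition 'handles select agents' does not hold → requirement n/a → met
5. condition 'performs high-complexity testing' holds; instrument calibration 63 days ago vs limit 60 → not met
6. open corrective-action items 0 ≤ 5 → met
7. biosafety cabinet certification 495 days ago vs limit 540 → met
8. proficiency testing 163 days ago vs limit 180 → met
Not met: 2 of 8

2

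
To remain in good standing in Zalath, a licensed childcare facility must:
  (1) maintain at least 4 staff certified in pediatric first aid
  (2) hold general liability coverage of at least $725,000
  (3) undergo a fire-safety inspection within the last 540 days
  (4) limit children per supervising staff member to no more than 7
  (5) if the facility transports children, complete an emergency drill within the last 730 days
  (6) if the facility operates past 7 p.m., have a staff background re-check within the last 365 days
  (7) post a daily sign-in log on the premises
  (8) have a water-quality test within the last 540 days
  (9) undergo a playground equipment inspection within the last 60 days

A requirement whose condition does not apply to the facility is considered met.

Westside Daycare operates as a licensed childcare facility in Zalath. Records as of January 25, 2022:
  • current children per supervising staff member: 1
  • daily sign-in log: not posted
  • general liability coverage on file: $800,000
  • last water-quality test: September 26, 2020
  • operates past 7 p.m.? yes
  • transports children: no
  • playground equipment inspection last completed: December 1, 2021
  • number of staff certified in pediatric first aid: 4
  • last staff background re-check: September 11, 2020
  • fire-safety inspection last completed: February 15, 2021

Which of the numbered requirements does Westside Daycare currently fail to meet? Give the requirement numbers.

1. staff certified in pediatric first aid 4 ≥ 4 → met
2. general liability coverage $800,000 ≥ $725,000 → met
3. fire-safety inspection 344 days ago vs limit 540 → met
4. children per supervising staff member 1 ≤ 7 → met
5. condition 'transports children' does not hold → requirement n/a → met
6. condition 'operates past 7 p.m.' holds; staff background re-check 501 days ago vs limit 365 → not met
7. daily sign-in log absent → not met
8. water-quality test 486 days ago vs limit 540 → met
9. playground equipment inspection 55 days ago vs limit 60 → met
Not met: 6, 7

6, 7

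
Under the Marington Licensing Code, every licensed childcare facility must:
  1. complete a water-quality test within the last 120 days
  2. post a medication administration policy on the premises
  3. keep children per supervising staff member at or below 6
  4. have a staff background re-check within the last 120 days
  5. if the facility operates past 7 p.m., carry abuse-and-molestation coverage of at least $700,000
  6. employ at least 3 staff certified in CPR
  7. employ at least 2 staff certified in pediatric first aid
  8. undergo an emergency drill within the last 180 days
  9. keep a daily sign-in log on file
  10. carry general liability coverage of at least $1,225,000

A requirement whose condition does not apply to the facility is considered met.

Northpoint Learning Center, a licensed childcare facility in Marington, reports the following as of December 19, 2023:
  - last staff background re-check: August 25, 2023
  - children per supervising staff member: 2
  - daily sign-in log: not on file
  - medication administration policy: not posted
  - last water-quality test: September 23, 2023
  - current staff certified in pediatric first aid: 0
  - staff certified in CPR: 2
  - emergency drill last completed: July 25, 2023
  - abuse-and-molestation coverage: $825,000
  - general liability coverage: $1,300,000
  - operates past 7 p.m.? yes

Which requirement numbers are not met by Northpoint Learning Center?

2, 6, 7, 9

1. water-quality test 87 days ago vs limit 120 → met
2. medication administration policy absent → not met
3. children per supervising staff member 2 ≤ 6 → met
4. staff background re-check 116 days ago vs limit 120 → met
5. condition 'operates past 7 p.m.' holds; abuse-and-molestation coverage $825,000 ≥ $700,000 → met
6. staff certified in CPR 2 < 3 → not met
7. staff certified in pediatric first aid 0 < 2 → not met
8. emergency drill 147 days ago vs limit 180 → met
9. daily sign-in log absent → not met
10. general liability coverage $1,300,000 ≥ $1,225,000 → met
Not met: 2, 6, 7, 9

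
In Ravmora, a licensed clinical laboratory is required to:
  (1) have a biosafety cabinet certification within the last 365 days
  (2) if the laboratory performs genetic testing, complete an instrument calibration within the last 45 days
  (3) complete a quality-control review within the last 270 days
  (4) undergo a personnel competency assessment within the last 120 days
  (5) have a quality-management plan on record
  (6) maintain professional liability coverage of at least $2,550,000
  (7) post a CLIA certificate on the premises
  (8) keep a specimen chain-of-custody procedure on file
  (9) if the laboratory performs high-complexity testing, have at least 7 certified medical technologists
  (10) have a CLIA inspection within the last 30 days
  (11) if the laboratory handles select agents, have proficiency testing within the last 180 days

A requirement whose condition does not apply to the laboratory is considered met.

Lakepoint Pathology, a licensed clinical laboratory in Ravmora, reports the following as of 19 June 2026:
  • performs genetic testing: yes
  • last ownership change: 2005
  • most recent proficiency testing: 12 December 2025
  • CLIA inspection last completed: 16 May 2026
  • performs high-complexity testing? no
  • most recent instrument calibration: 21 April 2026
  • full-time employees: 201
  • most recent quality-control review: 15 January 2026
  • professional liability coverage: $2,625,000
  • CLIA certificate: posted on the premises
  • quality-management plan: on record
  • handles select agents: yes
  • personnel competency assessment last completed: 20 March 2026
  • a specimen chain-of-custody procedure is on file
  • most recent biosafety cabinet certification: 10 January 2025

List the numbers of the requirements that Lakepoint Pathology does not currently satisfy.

1, 2, 10, 11

1. biosafety cabinet certification 525 days ago vs limit 365 → not met
2. condition 'performs genetic testing' holds; instrument calibration 59 days ago vs limit 45 → not met
3. quality-control review 155 days ago vs limit 270 → met
4. personnel competency assessment 91 days ago vs limit 120 → met
5. quality-management plan present → met
6. professional liability coverage $2,625,000 ≥ $2,550,000 → met
7. CLIA certificate present → met
8. specimen chain-of-custody procedure present → met
9. condition 'performs high-complexity testing' does not hold → requirement n/a → met
10. CLIA inspection 34 days ago vs limit 30 → not met
11. condition 'handles select agents' holds; proficiency testing 189 days ago vs limit 180 → not met
Not met: 1, 2, 10, 11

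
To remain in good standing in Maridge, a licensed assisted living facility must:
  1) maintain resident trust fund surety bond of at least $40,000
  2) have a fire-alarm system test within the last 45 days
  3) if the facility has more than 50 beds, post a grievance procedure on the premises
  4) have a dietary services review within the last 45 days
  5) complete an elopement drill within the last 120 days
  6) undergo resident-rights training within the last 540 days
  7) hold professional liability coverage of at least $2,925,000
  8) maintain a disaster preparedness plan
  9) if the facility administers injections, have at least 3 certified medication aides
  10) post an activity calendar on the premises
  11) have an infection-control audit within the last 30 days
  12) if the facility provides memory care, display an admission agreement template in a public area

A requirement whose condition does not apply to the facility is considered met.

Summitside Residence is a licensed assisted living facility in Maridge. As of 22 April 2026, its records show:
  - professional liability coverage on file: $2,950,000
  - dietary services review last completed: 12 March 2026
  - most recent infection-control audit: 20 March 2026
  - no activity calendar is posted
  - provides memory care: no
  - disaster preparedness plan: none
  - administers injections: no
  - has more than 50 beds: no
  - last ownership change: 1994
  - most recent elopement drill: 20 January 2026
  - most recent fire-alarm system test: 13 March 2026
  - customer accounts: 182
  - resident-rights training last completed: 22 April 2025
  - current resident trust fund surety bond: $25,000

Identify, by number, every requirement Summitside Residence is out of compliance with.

1, 8, 10, 11

1. resident trust fund surety bond $25,000 < $40,000 → not met
2. fire-alarm system test 40 days ago vs limit 45 → met
3. condition 'has more than 50 beds' does not hold → requirement n/a → met
4. dietary services review 41 days ago vs limit 45 → met
5. elopement drill 92 days ago vs limit 120 → met
6. resident-rights training 365 days ago vs limit 540 → met
7. professional liability coverage $2,950,000 ≥ $2,925,000 → met
8. disaster preparedness plan absent → not met
9. condition 'administers injections' does not hold → requirement n/a → met
10. activity calendar absent → not met
11. infection-control audit 33 days ago vs limit 30 → not met
12. condition 'provides memory care' does not hold → requirement n/a → met
Not met: 1, 8, 10, 11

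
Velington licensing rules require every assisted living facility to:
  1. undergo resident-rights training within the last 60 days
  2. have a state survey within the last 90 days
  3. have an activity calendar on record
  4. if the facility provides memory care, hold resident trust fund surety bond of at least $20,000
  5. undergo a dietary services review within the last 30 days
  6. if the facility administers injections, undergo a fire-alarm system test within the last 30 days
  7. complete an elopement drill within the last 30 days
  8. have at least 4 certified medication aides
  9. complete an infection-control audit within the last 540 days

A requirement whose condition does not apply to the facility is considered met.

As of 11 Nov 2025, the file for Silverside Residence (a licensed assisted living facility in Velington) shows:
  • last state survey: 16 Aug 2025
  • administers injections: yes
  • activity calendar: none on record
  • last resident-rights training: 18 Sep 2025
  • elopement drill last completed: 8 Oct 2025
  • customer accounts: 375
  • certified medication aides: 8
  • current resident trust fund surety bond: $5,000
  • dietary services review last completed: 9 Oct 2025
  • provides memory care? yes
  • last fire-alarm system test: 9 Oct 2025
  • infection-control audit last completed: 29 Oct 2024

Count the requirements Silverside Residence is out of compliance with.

5

1. resident-rights training 54 days ago vs limit 60 → met
2. state survey 87 days ago vs limit 90 → met
3. activity calendar absent → not met
4. condition 'provides memory care' holds; resident trust fund surety bond $5,000 < $20,000 → not met
5. dietary services review 33 days ago vs limit 30 → not met
6. condition 'administers injections' holds; fire-alarm system test 33 days ago vs limit 30 → not met
7. elopement drill 34 days ago vs limit 30 → not met
8. certified medication aides 8 ≥ 4 → met
9. infection-control audit 378 days ago vs limit 540 → met
Not met: 5 of 9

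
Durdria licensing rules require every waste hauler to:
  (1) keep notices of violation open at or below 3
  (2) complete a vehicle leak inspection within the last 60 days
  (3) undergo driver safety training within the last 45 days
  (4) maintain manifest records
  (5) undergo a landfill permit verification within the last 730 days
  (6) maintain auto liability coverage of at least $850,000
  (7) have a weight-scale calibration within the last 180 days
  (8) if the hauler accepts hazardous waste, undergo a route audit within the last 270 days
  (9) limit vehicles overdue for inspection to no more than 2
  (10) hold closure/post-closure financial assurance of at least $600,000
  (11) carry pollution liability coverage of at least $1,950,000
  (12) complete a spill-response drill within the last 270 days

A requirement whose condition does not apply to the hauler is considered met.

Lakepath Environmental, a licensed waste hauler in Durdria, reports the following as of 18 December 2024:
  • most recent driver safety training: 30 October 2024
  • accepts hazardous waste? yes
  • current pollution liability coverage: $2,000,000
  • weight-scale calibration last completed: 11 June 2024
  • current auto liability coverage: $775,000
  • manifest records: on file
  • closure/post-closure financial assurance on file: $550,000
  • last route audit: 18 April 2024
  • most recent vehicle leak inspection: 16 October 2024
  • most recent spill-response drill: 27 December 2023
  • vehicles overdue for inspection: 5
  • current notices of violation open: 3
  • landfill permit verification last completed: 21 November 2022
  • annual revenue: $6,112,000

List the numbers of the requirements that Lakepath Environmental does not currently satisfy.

2, 3, 5, 6, 7, 9, 10, 12

1. notices of violation open 3 ≤ 3 → met
2. vehicle leak inspection 63 days ago vs limit 60 → not met
3. driver safety training 49 days ago vs limit 45 → not met
4. manifest records present → met
5. landfill permit verification 758 days ago vs limit 730 → not met
6. auto liability coverage $775,000 < $850,000 → not met
7. weight-scale calibration 190 days ago vs limit 180 → not met
8. condition 'accepts hazardous waste' holds; route audit 244 days ago vs limit 270 → met
9. vehicles overdue for inspection 5 > 2 → not met
10. closure/post-closure financial assurance $550,000 < $600,000 → not met
11. pollution liability coverage $2,000,000 ≥ $1,950,000 → met
12. spill-response drill 357 days ago vs limit 270 → not met
Not met: 2, 3, 5, 6, 7, 9, 10, 12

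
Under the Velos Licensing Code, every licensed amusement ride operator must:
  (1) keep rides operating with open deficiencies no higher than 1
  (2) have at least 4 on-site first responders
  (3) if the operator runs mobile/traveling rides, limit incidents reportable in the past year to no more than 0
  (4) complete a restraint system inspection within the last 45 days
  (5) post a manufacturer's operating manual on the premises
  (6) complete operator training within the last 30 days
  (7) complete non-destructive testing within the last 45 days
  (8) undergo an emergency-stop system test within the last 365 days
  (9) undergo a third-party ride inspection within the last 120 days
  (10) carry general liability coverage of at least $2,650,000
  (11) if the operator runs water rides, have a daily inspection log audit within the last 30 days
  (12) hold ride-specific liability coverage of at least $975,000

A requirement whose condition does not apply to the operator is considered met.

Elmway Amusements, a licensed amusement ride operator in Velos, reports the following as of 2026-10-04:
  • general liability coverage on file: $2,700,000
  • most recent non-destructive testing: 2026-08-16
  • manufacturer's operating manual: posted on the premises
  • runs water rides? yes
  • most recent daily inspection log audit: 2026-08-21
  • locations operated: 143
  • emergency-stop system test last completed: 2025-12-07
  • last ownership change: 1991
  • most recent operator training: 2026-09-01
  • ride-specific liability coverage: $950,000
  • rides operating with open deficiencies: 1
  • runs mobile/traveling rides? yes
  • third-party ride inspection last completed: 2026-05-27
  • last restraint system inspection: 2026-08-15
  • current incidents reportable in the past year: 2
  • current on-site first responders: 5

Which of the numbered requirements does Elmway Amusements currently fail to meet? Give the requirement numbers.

3, 4, 6, 7, 9, 11, 12

1. rides operating with open deficiencies 1 ≤ 1 → met
2. on-site first responders 5 ≥ 4 → met
3. condition 'runs mobile/traveling rides' holds; incidents reportable in the past year 2 > 0 → not met
4. restraint system inspection 50 days ago vs limit 45 → not met
5. manufacturer's operating manual present → met
6. operator training 33 days ago vs limit 30 → not met
7. non-destructive testing 49 days ago vs limit 45 → not met
8. emergency-stop system test 301 days ago vs limit 365 → met
9. third-party ride inspection 130 days ago vs limit 120 → not met
10. general liability coverage $2,700,000 ≥ $2,650,000 → met
11. condition 'runs water rides' holds; daily inspection log audit 44 days ago vs limit 30 → not met
12. ride-specific liability coverage $950,000 < $975,000 → not met
Not met: 3, 4, 6, 7, 9, 11, 12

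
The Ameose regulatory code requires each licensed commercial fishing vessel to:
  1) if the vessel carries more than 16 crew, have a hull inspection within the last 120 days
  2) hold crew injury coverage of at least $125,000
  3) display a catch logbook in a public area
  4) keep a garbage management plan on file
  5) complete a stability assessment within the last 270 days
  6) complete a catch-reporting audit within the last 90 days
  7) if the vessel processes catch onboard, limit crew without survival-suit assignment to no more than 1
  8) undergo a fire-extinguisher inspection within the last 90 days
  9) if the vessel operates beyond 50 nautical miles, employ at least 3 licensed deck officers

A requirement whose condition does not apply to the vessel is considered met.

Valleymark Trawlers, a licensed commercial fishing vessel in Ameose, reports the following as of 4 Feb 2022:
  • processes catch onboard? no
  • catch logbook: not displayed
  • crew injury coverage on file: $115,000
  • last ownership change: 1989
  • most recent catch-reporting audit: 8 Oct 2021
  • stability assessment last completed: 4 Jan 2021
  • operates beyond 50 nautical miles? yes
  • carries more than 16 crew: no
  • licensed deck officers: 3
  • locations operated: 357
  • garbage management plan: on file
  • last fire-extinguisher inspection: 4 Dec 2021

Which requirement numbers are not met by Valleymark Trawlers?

1. condition 'carries more than 16 crew' does not hold → requirement n/a → met
2. crew injury coverage $115,000 < $125,000 → not met
3. catch logbook absent → not met
4. garbage management plan present → met
5. stability assessment 396 days ago vs limit 270 → not met
6. catch-reporting audit 119 days ago vs limit 90 → not met
7. condition 'processes catch onboard' does not hold → requirement n/a → met
8. fire-extinguisher inspection 62 days ago vs limit 90 → met
9. condition 'operates beyond 50 nautical miles' holds; licensed deck officers 3 ≥ 3 → met
Not met: 2, 3, 5, 6

2, 3, 5, 6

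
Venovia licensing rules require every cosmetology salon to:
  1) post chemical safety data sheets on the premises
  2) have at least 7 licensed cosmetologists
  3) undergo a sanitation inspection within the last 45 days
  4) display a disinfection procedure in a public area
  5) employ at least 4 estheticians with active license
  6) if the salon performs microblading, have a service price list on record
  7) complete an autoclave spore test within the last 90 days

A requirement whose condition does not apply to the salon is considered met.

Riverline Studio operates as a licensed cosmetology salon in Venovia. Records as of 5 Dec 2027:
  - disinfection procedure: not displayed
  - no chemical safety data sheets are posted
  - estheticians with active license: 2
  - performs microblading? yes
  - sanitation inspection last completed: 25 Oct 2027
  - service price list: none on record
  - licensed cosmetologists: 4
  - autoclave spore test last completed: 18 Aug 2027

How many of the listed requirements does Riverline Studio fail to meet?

6

1. chemical safety data sheets absent → not met
2. licensed cosmetologists 4 < 7 → not met
3. sanitation inspection 41 days ago vs limit 45 → met
4. disinfection procedure absent → not met
5. estheticians with active license 2 < 4 → not met
6. condition 'performs microblading' holds; service price list absent → not met
7. autoclave spore test 109 days ago vs limit 90 → not met
Not met: 6 of 7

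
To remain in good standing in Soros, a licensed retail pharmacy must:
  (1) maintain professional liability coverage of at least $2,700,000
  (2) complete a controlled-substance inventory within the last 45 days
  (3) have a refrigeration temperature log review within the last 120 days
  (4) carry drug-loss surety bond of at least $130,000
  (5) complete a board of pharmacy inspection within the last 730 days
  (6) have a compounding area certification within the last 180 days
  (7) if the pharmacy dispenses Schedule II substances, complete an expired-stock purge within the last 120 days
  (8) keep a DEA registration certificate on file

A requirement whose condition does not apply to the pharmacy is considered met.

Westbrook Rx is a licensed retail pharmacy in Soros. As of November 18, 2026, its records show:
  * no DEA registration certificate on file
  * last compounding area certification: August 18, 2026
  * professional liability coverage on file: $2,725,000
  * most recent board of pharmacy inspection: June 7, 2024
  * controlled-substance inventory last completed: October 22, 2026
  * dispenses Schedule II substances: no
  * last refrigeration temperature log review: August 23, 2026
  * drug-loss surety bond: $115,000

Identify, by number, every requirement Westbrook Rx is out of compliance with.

4, 5, 8

1. professional liability coverage $2,725,000 ≥ $2,700,000 → met
2. controlled-substance inventory 27 days ago vs limit 45 → met
3. refrigeration temperature log review 87 days ago vs limit 120 → met
4. drug-loss surety bond $115,000 < $130,000 → not met
5. board of pharmacy inspection 894 days ago vs limit 730 → not met
6. compounding area certification 92 days ago vs limit 180 → met
7. condition 'dispenses Schedule II substances' does not hold → requirement n/a → met
8. DEA registration certificate absent → not met
Not met: 4, 5, 8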